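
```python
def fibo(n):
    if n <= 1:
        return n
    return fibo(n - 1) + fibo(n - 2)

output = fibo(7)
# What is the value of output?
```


fibo(7)
= fibo(6) + fibo(5)
= (fibo(5) + fibo(4)) + fibo(5)
Computing bottom-up: fibo(0)=0, fibo(1)=1, fibo(2)=1, fibo(3)=2, fibo(4)=3, fibo(5)=5, fibo(6)=8, fibo(7)=13
= 13


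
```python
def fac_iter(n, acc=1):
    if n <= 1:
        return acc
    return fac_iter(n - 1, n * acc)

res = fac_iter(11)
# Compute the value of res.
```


fac_iter(11, 1)
= fac_iter(10, 11 * 1) = fac_iter(10, 11)
= fac_iter(9, 10 * 11) = fac_iter(9, 110)
= fac_iter(8, 9 * 110) = fac_iter(8, 990)
= fac_iter(7, 8 * 990) = fac_iter(7, 7920)
= fac_iter(6, 7 * 7920) = fac_iter(6, 55440)
= fac_iter(5, 6 * 55440) = fac_iter(5, 332640)
= fac_iter(4, 5 * 332640) = fac_iter(4, 1663200)
= fac_iter(3, 4 * 1663200) = fac_iter(3, 6652800)
= fac_iter(2, 3 * 6652800) = fac_iter(2, 19958400)
= fac_iter(1, 2 * 19958400) = fac_iter(1, 39916800)
n <= 1, return acc = 39916800


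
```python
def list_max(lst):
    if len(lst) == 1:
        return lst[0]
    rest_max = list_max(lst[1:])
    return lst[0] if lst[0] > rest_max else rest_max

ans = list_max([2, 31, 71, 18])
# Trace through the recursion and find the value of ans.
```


list_max([2, 31, 71, 18])
= compare 2 with list_max([31, 71, 18])
= compare 31 with list_max([71, 18])
= compare 71 with list_max([18])
Base: list_max([18]) = 18
compare 71 with 18: max = 71
compare 31 with 71: max = 71
compare 2 with 71: max = 71
= 71


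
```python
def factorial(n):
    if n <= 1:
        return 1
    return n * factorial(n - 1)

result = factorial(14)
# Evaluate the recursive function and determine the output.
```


factorial(14)
= 14 * factorial(13)
= 14 * 13 * factorial(12)
= 14 * 13 * 12 * factorial(11)
= 14 * 13 * 12 * 11 * factorial(10)
= 14 * 13 * 12 * 11 * 10 * factorial(9)
= 14 * 13 * 12 * 11 * 10 * 9 * factorial(8)
= 14 * 13 * 12 * 11 * 10 * 9 * 8 * factorial(7)
= 14 * 13 * 12 * 11 * 10 * 9 * 8 * 7 * factorial(6)
= 14 * 13 * 12 * 11 * 10 * 9 * 8 * 7 * 6 * factorial(5)
= 14 * 13 * 12 * 11 * 10 * 9 * 8 * 7 * 6 * 5 * factorial(4)
= 14 * 13 * 12 * 11 * 10 * 9 * 8 * 7 * 6 * 5 * 4 * factorial(3)
= 14 * 13 * 12 * 11 * 10 * 9 * 8 * 7 * 6 * 5 * 4 * 3 * factorial(2)
= 14 * 13 * 12 * 11 * 10 * 9 * 8 * 7 * 6 * 5 * 4 * 3 * 2 * factorial(1)
= 14 * 13 * 12 * 11 * 10 * 9 * 8 * 7 * 6 * 5 * 4 * 3 * 2 * 1
= 87178291200


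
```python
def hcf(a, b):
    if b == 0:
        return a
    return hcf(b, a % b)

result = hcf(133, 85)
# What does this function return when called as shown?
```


hcf(133, 85)
= hcf(85, 133 % 85) = hcf(85, 48)
= hcf(48, 85 % 48) = hcf(48, 37)
= hcf(37, 48 % 37) = hcf(37, 11)
= hcf(11, 37 % 11) = hcf(11, 4)
= hcf(4, 11 % 4) = hcf(4, 3)
= hcf(3, 4 % 3) = hcf(3, 1)
= hcf(1, 3 % 1) = hcf(1, 0)
b == 0, return a = 1


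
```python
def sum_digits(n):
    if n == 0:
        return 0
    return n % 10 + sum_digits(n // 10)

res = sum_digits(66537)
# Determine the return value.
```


sum_digits(66537)
= 7 + sum_digits(6653)
= 7 + 3 + sum_digits(665)
= 7 + 3 + 5 + sum_digits(66)
= 7 + 3 + 5 + 6 + sum_digits(6)
= 7 + 3 + 5 + 6 + 6 + sum_digits(0)
= 7 + 3 + 5 + 6 + 6 + 0
= 27


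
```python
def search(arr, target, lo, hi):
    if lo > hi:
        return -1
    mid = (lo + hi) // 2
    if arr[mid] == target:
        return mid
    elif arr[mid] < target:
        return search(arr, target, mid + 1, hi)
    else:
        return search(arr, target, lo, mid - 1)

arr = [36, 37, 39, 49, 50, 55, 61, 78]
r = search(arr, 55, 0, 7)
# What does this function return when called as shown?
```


search(arr, 55, 0, 7)
lo=0, hi=7, mid=3, arr[mid]=49
49 < 55, search right half
lo=4, hi=7, mid=5, arr[mid]=55
arr[5] == 55, found at index 5
= 5


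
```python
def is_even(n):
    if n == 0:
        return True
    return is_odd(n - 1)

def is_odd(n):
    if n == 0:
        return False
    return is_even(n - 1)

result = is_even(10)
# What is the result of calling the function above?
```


is_even(10)
= is_odd(9)
= is_even(8)
= is_odd(7)
= is_even(6)
= is_odd(5)
= is_even(4)
= is_odd(3)
= is_even(2)
= is_odd(1)
= is_even(0)
n == 0: return True
= True


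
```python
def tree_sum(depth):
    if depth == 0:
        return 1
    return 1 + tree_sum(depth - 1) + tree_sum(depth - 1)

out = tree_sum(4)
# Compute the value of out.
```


tree_sum(4)
= 1 + tree_sum(3) + tree_sum(3)
= 1 + 2 * tree_sum(3)
tree_sum(k) = 2^(k+1) - 1
tree_sum(0) = 1
tree_sum(1) = 3
tree_sum(2) = 7
tree_sum(3) = 15
tree_sum(4) = 31
tree_sum(4) = 2^5 - 1 = 31


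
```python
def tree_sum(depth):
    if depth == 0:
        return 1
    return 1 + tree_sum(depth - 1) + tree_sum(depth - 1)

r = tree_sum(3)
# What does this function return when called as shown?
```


tree_sum(3)
= 1 + tree_sum(2) + tree_sum(2)
= 1 + 2 * tree_sum(2)
tree_sum(k) = 2^(k+1) - 1
tree_sum(0) = 1
tree_sum(1) = 3
tree_sum(2) = 7
tree_sum(3) = 15
tree_sum(3) = 2^4 - 1 = 15


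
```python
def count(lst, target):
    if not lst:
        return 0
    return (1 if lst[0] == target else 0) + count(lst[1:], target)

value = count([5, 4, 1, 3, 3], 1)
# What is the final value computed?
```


count([5, 4, 1, 3, 3], 1)
lst[0]=5 != 1: 0 + count([4, 1, 3, 3], 1)
lst[0]=4 != 1: 0 + count([1, 3, 3], 1)
lst[0]=1 == 1: 1 + count([3, 3], 1)
lst[0]=3 != 1: 0 + count([3], 1)
lst[0]=3 != 1: 0 + count([], 1)
= 1


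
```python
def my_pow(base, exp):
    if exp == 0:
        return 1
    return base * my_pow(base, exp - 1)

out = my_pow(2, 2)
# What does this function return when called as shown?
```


my_pow(2, 2)
= 2 * my_pow(2, 1)
= 2 * 2 * my_pow(2, 0)
= 2 * 2 * 1
= 4


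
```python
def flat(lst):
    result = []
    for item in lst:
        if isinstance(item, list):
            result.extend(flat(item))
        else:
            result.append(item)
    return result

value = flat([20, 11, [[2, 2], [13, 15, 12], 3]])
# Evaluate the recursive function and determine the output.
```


flat([20, 11, [[2, 2], [13, 15, 12], 3]])
Processing each element:
  20 is not a list -> append 20
  11 is not a list -> append 11
  [[2, 2], [13, 15, 12], 3] is a list -> flat recursively -> [2, 2, 13, 15, 12, 3]
= [20, 11, 2, 2, 13, 15, 12, 3]


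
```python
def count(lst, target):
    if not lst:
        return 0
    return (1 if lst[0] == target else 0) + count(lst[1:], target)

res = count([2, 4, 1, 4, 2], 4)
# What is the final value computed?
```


count([2, 4, 1, 4, 2], 4)
lst[0]=2 != 4: 0 + count([4, 1, 4, 2], 4)
lst[0]=4 == 4: 1 + count([1, 4, 2], 4)
lst[0]=1 != 4: 0 + count([4, 2], 4)
lst[0]=4 == 4: 1 + count([2], 4)
lst[0]=2 != 4: 0 + count([], 4)
= 2


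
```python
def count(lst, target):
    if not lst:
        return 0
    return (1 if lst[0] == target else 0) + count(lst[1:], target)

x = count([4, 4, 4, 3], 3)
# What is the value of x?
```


count([4, 4, 4, 3], 3)
lst[0]=4 != 3: 0 + count([4, 4, 3], 3)
lst[0]=4 != 3: 0 + count([4, 3], 3)
lst[0]=4 != 3: 0 + count([3], 3)
lst[0]=3 == 3: 1 + count([], 3)
= 1


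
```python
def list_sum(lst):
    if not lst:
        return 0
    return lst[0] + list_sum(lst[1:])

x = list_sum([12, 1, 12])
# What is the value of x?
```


list_sum([12, 1, 12])
= 12 + list_sum([1, 12])
= 12 + 1 + list_sum([12])
= 12 + 1 + 12 + list_sum([])
= 12 + 1 + 12 + 0
= 25


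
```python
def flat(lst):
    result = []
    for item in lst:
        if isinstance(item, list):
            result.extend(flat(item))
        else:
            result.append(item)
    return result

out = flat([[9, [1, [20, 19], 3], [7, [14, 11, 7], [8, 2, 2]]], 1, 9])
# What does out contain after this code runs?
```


flat([[9, [1, [20, 19], 3], [7, [14, 11, 7], [8, 2, 2]]], 1, 9])
Processing each element:
  [9, [1, [20, 19], 3], [7, [14, 11, 7], [8, 2, 2]]] is a list -> flat recursively -> [9, 1, 20, 19, 3, 7, 14, 11, 7, 8, 2, 2]
  1 is not a list -> append 1
  9 is not a list -> append 9
= [9, 1, 20, 19, 3, 7, 14, 11, 7, 8, 2, 2, 1, 9]


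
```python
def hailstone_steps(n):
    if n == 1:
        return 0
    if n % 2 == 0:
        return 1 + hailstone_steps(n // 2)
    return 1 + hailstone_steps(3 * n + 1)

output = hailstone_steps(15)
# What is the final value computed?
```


hailstone_steps(15)
15 is odd -> 3*15+1 = 46 -> hailstone_steps(46)
46 is even -> hailstone_steps(23)
23 is odd -> 3*23+1 = 70 -> hailstone_steps(70)
70 is even -> hailstone_steps(35)
35 is odd -> 3*35+1 = 106 -> hailstone_steps(106)
106 is even -> hailstone_steps(53)
53 is odd -> 3*53+1 = 160 -> hailstone_steps(160)
160 is even -> hailstone_steps(80)
80 is even -> hailstone_steps(40)
40 is even -> hailstone_steps(20)
20 is even -> hailstone_steps(10)
10 is even -> hailstone_steps(5)
5 is odd -> 3*5+1 = 16 -> hailstone_steps(16)
16 is even -> hailstone_steps(8)
8 is even -> hailstone_steps(4)
4 is even -> hailstone_steps(2)
2 is even -> hailstone_steps(1)
Reached 1 after 17 steps
= 17


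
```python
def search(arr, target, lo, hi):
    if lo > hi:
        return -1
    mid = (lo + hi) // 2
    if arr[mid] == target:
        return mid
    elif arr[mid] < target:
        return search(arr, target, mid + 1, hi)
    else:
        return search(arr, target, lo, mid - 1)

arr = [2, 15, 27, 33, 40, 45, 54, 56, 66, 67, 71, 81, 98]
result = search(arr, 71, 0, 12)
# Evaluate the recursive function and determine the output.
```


search(arr, 71, 0, 12)
lo=0, hi=12, mid=6, arr[mid]=54
54 < 71, search right half
lo=7, hi=12, mid=9, arr[mid]=67
67 < 71, search right half
lo=10, hi=12, mid=11, arr[mid]=81
81 > 71, search left half
lo=10, hi=10, mid=10, arr[mid]=71
arr[10] == 71, found at index 10
= 10


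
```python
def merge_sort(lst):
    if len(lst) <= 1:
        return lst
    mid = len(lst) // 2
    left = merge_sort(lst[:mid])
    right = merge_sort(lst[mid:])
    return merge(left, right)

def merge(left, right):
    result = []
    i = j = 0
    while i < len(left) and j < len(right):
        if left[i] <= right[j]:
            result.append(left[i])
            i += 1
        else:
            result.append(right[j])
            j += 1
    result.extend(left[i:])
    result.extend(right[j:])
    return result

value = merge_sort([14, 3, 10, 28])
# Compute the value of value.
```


merge_sort([14, 3, 10, 28])
Split into [14, 3] and [10, 28]
Left sorted: [3, 14]
Right sorted: [10, 28]
Merge [3, 14] and [10, 28]
= [3, 10, 14, 28]


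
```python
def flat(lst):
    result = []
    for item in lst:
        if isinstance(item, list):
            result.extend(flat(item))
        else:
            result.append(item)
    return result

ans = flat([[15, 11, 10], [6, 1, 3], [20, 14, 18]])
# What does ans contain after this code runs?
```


flat([[15, 11, 10], [6, 1, 3], [20, 14, 18]])
Processing each element:
  [15, 11, 10] is a list -> flat recursively -> [15, 11, 10]
  [6, 1, 3] is a list -> flat recursively -> [6, 1, 3]
  [20, 14, 18] is a list -> flat recursively -> [20, 14, 18]
= [15, 11, 10, 6, 1, 3, 20, 14, 18]


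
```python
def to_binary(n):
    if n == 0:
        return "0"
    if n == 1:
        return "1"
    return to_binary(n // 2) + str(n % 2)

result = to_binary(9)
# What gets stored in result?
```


to_binary(9)
= to_binary(4) + "1"
= to_binary(2) + "0" + "1"
= to_binary(1) + "0" + "0" + "1"
= "1" + "0" + "0" + "1"
= "1001"


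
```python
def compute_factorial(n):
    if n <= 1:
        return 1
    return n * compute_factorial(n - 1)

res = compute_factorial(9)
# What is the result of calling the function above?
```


compute_factorial(9)
= 9 * compute_factorial(8)
= 9 * 8 * compute_factorial(7)
= 9 * 8 * 7 * compute_factorial(6)
= 9 * 8 * 7 * 6 * compute_factorial(5)
= 9 * 8 * 7 * 6 * 5 * compute_factorial(4)
= 9 * 8 * 7 * 6 * 5 * 4 * compute_factorial(3)
= 9 * 8 * 7 * 6 * 5 * 4 * 3 * compute_factorial(2)
= 9 * 8 * 7 * 6 * 5 * 4 * 3 * 2 * compute_factorial(1)
= 9 * 8 * 7 * 6 * 5 * 4 * 3 * 2 * 1
= 362880


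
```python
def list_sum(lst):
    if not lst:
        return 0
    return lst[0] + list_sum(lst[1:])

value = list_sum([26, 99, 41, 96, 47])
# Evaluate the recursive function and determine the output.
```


list_sum([26, 99, 41, 96, 47])
= 26 + list_sum([99, 41, 96, 47])
= 26 + 99 + list_sum([41, 96, 47])
= 26 + 99 + 41 + list_sum([96, 47])
= 26 + 99 + 41 + 96 + list_sum([47])
= 26 + 99 + 41 + 96 + 47 + list_sum([])
= 26 + 99 + 41 + 96 + 47 + 0
= 309


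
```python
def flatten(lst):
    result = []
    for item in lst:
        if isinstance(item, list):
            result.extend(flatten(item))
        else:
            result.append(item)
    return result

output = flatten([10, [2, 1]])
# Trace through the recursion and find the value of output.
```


flatten([10, [2, 1]])
Processing each element:
  10 is not a list -> append 10
  [2, 1] is a list -> flatten recursively -> [2, 1]
= [10, 2, 1]


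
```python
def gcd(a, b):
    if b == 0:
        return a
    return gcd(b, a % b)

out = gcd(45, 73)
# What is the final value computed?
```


gcd(45, 73)
= gcd(73, 45 % 73) = gcd(73, 45)
= gcd(45, 73 % 45) = gcd(45, 28)
= gcd(28, 45 % 28) = gcd(28, 17)
= gcd(17, 28 % 17) = gcd(17, 11)
= gcd(11, 17 % 11) = gcd(11, 6)
= gcd(6, 11 % 6) = gcd(6, 5)
= gcd(5, 6 % 5) = gcd(5, 1)
= gcd(1, 5 % 1) = gcd(1, 0)
b == 0, return a = 1


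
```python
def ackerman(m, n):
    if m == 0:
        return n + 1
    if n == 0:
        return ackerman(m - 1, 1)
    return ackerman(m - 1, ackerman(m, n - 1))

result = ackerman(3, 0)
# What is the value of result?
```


ackerman(3, 0)
n == 0: return ackerman(2, 1)
= ackerman(2, 1) = 5
= 5


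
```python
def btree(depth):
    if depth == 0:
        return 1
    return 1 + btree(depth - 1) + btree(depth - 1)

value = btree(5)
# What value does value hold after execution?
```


btree(5)
= 1 + btree(4) + btree(4)
= 1 + 2 * btree(4)
btree(k) = 2^(k+1) - 1
btree(0) = 1
btree(1) = 3
btree(2) = 7
btree(3) = 15
btree(4) = 31
btree(5) = 2^6 - 1 = 63


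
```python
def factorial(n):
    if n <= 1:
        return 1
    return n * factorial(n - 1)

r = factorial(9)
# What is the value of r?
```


factorial(9)
= 9 * factorial(8)
= 9 * 8 * factorial(7)
= 9 * 8 * 7 * factorial(6)
= 9 * 8 * 7 * 6 * factorial(5)
= 9 * 8 * 7 * 6 * 5 * factorial(4)
= 9 * 8 * 7 * 6 * 5 * 4 * factorial(3)
= 9 * 8 * 7 * 6 * 5 * 4 * 3 * factorial(2)
= 9 * 8 * 7 * 6 * 5 * 4 * 3 * 2 * factorial(1)
= 9 * 8 * 7 * 6 * 5 * 4 * 3 * 2 * 1
= 362880


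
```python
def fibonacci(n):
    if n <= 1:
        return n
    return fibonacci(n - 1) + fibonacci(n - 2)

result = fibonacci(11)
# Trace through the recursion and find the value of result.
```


fibonacci(11)
= fibonacci(10) + fibonacci(9)
= (fibonacci(9) + fibonacci(8)) + fibonacci(9)
Computing bottom-up: fibonacci(0)=0, fibonacci(1)=1, fibonacci(2)=1, fibonacci(3)=2, fibonacci(4)=3, fibonacci(5)=5, fibonacci(6)=8, fibonacci(7)=13, fibonacci(8)=21, fibonacci(9)=34, fibonacci(10)=55, fibonacci(11)=89
= 89


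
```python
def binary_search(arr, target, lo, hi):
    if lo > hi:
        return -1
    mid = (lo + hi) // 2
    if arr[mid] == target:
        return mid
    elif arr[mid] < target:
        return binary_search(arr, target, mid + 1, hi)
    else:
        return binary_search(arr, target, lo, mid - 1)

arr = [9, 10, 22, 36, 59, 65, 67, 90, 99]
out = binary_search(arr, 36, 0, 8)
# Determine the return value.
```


binary_search(arr, 36, 0, 8)
lo=0, hi=8, mid=4, arr[mid]=59
59 > 36, search left half
lo=0, hi=3, mid=1, arr[mid]=10
10 < 36, search right half
lo=2, hi=3, mid=2, arr[mid]=22
22 < 36, search right half
lo=3, hi=3, mid=3, arr[mid]=36
arr[3] == 36, found at index 3
= 3


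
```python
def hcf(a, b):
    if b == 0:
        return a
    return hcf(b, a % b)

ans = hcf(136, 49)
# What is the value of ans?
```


hcf(136, 49)
= hcf(49, 136 % 49) = hcf(49, 38)
= hcf(38, 49 % 38) = hcf(38, 11)
= hcf(11, 38 % 11) = hcf(11, 5)
= hcf(5, 11 % 5) = hcf(5, 1)
= hcf(1, 5 % 1) = hcf(1, 0)
b == 0, return a = 1


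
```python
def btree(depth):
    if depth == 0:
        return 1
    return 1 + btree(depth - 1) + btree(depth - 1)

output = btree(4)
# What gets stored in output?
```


btree(4)
= 1 + btree(3) + btree(3)
= 1 + 2 * btree(3)
btree(k) = 2^(k+1) - 1
btree(0) = 1
btree(1) = 3
btree(2) = 7
btree(3) = 15
btree(4) = 31
btree(4) = 2^5 - 1 = 31


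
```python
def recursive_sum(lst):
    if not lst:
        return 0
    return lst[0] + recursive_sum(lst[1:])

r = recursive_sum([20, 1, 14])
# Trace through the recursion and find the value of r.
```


recursive_sum([20, 1, 14])
= 20 + recursive_sum([1, 14])
= 20 + 1 + recursive_sum([14])
= 20 + 1 + 14 + recursive_sum([])
= 20 + 1 + 14 + 0
= 35


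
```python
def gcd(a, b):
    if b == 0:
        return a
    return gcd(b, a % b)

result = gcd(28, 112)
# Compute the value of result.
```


gcd(28, 112)
= gcd(112, 28 % 112) = gcd(112, 28)
= gcd(28, 112 % 28) = gcd(28, 0)
b == 0, return a = 28


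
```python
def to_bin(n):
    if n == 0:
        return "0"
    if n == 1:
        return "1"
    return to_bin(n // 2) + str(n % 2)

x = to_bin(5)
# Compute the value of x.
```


to_bin(5)
= to_bin(2) + "1"
= to_bin(1) + "0" + "1"
= "1" + "0" + "1"
= "101"


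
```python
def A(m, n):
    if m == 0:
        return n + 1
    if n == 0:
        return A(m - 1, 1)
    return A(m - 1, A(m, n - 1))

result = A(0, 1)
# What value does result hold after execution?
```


A(0, 1)
m == 0: return 1 + 1 = 2
= 2


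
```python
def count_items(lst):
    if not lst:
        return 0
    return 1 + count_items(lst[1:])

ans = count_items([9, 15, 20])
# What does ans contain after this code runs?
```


count_items([9, 15, 20])
= 1 + count_items([15, 20])
= 1 + 1 + count_items([20])
= 1 + 1 + 1 + count_items([])
= 1 + 1 + 1 + 0
= 3


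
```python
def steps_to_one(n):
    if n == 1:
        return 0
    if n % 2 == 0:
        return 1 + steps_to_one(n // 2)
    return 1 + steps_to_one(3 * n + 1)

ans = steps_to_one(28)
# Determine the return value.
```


steps_to_one(28)
28 is even -> steps_to_one(14)
14 is even -> steps_to_one(7)
7 is odd -> 3*7+1 = 22 -> steps_to_one(22)
22 is even -> steps_to_one(11)
11 is odd -> 3*11+1 = 34 -> steps_to_one(34)
34 is even -> steps_to_one(17)
17 is odd -> 3*17+1 = 52 -> steps_to_one(52)
52 is even -> steps_to_one(26)
26 is even -> steps_to_one(13)
13 is odd -> 3*13+1 = 40 -> steps_to_one(40)
40 is even -> steps_to_one(20)
20 is even -> steps_to_one(10)
10 is even -> steps_to_one(5)
5 is odd -> 3*5+1 = 16 -> steps_to_one(16)
16 is even -> steps_to_one(8)
8 is even -> steps_to_one(4)
4 is even -> steps_to_one(2)
2 is even -> steps_to_one(1)
Reached 1 after 18 steps
= 18


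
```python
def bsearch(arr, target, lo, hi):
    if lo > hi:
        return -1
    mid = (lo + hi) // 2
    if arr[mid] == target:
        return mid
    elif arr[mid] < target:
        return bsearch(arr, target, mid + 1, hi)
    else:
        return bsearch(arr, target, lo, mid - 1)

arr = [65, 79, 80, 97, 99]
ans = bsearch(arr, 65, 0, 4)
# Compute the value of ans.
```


bsearch(arr, 65, 0, 4)
lo=0, hi=4, mid=2, arr[mid]=80
80 > 65, search left half
lo=0, hi=1, mid=0, arr[mid]=65
arr[0] == 65, found at index 0
= 0


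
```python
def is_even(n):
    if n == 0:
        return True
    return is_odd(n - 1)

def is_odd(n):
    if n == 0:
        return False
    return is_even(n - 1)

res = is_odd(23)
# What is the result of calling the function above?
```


is_odd(23)
= is_even(22)
= is_odd(21)
= is_even(20)
= is_odd(19)
= is_even(18)
= is_odd(17)
= is_even(16)
= is_odd(15)
= is_even(14)
= is_odd(13)
= is_even(12)
= is_odd(11)
= is_even(10)
= is_odd(9)
= is_even(8)
= is_odd(7)
= is_even(6)
= is_odd(5)
= is_even(4)
= is_odd(3)
= is_even(2)
= is_odd(1)
= is_even(0)
n == 0: return True
= True


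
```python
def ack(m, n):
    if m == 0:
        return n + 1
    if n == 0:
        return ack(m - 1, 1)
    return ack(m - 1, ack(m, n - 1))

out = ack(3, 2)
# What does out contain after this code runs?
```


ack(3, 2)
= ack(2, ack(3, 1))
First compute ack(3, 1) = 13
= ack(2, 13)
= 29


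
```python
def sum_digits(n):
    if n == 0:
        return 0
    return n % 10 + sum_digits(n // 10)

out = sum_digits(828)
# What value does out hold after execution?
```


sum_digits(828)
= 8 + sum_digits(82)
= 8 + 2 + sum_digits(8)
= 8 + 2 + 8 + sum_digits(0)
= 8 + 2 + 8 + 0
= 18


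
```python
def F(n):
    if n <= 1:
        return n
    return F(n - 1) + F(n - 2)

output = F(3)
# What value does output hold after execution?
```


F(3)
= F(2) + F(1)
Computing bottom-up: F(0)=0, F(1)=1, F(2)=1, F(3)=2
= 2


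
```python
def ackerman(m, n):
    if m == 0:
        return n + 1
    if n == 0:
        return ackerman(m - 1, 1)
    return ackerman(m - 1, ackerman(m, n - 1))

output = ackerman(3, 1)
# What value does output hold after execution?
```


ackerman(3, 1)
= ackerman(2, ackerman(3, 0))
First compute ackerman(3, 0) = 5
= ackerman(2, 5)
= 13


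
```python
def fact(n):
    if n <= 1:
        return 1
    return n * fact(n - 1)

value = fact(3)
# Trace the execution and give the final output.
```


fact(3)
= 3 * fact(2)
= 3 * 2 * fact(1)
= 3 * 2 * 1
= 6


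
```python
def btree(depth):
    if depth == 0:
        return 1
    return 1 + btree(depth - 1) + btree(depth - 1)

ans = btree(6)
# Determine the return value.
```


btree(6)
= 1 + btree(5) + btree(5)
= 1 + 2 * btree(5)
btree(k) = 2^(k+1) - 1
btree(0) = 1
btree(1) = 3
btree(2) = 7
btree(3) = 15
btree(4) = 31
btree(6) = 2^7 - 1 = 127


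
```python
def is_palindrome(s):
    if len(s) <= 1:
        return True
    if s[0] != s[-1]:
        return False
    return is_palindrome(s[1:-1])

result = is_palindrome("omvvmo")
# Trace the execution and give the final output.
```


is_palindrome("omvvmo")
"omvvmo": s[0]='o' == s[-1]='o' -> is_palindrome("mvvm")
"mvvm": s[0]='m' == s[-1]='m' -> is_palindrome("vv")
"vv": s[0]='v' == s[-1]='v' -> is_palindrome("")
"": len <= 1 -> True
= True


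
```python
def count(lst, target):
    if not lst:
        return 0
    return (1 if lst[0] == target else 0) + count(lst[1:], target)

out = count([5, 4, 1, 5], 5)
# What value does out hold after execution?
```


count([5, 4, 1, 5], 5)
lst[0]=5 == 5: 1 + count([4, 1, 5], 5)
lst[0]=4 != 5: 0 + count([1, 5], 5)
lst[0]=1 != 5: 0 + count([5], 5)
lst[0]=5 == 5: 1 + count([], 5)
= 2


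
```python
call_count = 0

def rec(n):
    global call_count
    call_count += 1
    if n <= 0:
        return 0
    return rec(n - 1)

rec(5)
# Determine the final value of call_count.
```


rec(5) calls rec(4) calls ... calls rec(0)
Total calls: 5 + 1 (for base case) = 6


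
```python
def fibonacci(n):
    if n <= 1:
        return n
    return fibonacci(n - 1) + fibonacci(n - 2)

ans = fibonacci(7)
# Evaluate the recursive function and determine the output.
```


fibonacci(7)
= fibonacci(6) + fibonacci(5)
= (fibonacci(5) + fibonacci(4)) + fibonacci(5)
Computing bottom-up: fibonacci(0)=0, fibonacci(1)=1, fibonacci(2)=1, fibonacci(3)=2, fibonacci(4)=3, fibonacci(5)=5, fibonacci(6)=8, fibonacci(7)=13
= 13


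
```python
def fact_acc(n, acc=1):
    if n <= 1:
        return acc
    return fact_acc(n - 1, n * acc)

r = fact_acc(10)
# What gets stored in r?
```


fact_acc(10, 1)
= fact_acc(9, 10 * 1) = fact_acc(9, 10)
= fact_acc(8, 9 * 10) = fact_acc(8, 90)
= fact_acc(7, 8 * 90) = fact_acc(7, 720)
= fact_acc(6, 7 * 720) = fact_acc(6, 5040)
= fact_acc(5, 6 * 5040) = fact_acc(5, 30240)
= fact_acc(4, 5 * 30240) = fact_acc(4, 151200)
= fact_acc(3, 4 * 151200) = fact_acc(3, 604800)
= fact_acc(2, 3 * 604800) = fact_acc(2, 1814400)
= fact_acc(1, 2 * 1814400) = fact_acc(1, 3628800)
n <= 1, return acc = 3628800


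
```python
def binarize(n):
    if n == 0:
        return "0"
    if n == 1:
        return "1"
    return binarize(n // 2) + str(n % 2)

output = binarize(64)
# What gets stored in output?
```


binarize(64)
= binarize(32) + "0"
= binarize(16) + "0" + "0"
= binarize(8) + "0" + "0" + "0"
= binarize(4) + "0" + "0" + "0" + "0"
= binarize(2) + "0" + "0" + "0" + "0" + "0"
= binarize(1) + "0" + "0" + "0" + "0" + "0" + "0"
= "1" + "0" + "0" + "0" + "0" + "0" + "0"
= "1000000"


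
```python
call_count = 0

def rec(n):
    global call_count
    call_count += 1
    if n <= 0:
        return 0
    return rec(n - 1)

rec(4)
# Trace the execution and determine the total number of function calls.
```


rec(4) calls rec(3) calls ... calls rec(0)
Total calls: 4 + 1 (for base case) = 5


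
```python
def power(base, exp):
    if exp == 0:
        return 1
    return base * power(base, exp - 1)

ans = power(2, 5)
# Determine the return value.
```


power(2, 5)
= 2 * power(2, 4)
= 2 * 2 * power(2, 3)
= 2 * 2 * 2 * power(2, 2)
= 2 * 2 * 2 * 2 * power(2, 1)
= 2 * 2 * 2 * 2 * 2 * power(2, 0)
= 2 * 2 * 2 * 2 * 2 * 1
= 32


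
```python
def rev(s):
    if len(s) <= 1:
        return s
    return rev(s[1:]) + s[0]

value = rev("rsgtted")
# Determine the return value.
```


rev("rsgtted")
= rev("sgtted") + "r"
= rev("gtted") + "s" + "r"
= rev("tted") + "g" + "s" + "r"
= rev("ted") + "t" + "g" + "s" + "r"
= rev("ed") + "t" + "t" + "g" + "s" + "r"
= rev("d") + "e" + "t" + "t" + "g" + "s" + "r"
= "d" + "e" + "t" + "t" + "g" + "s" + "r"
= "dettgsr"


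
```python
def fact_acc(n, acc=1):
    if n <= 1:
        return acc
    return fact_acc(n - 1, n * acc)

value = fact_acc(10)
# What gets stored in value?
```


fact_acc(10, 1)
= fact_acc(9, 10 * 1) = fact_acc(9, 10)
= fact_acc(8, 9 * 10) = fact_acc(8, 90)
= fact_acc(7, 8 * 90) = fact_acc(7, 720)
= fact_acc(6, 7 * 720) = fact_acc(6, 5040)
= fact_acc(5, 6 * 5040) = fact_acc(5, 30240)
= fact_acc(4, 5 * 30240) = fact_acc(4, 151200)
= fact_acc(3, 4 * 151200) = fact_acc(3, 604800)
= fact_acc(2, 3 * 604800) = fact_acc(2, 1814400)
= fact_acc(1, 2 * 1814400) = fact_acc(1, 3628800)
n <= 1, return acc = 3628800


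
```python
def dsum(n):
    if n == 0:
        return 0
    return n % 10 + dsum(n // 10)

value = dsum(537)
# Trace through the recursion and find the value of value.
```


dsum(537)
= 7 + dsum(53)
= 7 + 3 + dsum(5)
= 7 + 3 + 5 + dsum(0)
= 7 + 3 + 5 + 0
= 15


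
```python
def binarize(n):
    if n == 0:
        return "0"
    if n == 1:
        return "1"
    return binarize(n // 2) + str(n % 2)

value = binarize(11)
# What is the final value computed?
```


binarize(11)
= binarize(5) + "1"
= binarize(2) + "1" + "1"
= binarize(1) + "0" + "1" + "1"
= "1" + "0" + "1" + "1"
= "1011"


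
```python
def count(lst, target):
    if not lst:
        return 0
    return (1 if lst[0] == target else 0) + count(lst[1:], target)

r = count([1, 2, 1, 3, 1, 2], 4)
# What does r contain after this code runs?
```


count([1, 2, 1, 3, 1, 2], 4)
lst[0]=1 != 4: 0 + count([2, 1, 3, 1, 2], 4)
lst[0]=2 != 4: 0 + count([1, 3, 1, 2], 4)
lst[0]=1 != 4: 0 + count([3, 1, 2], 4)
lst[0]=3 != 4: 0 + count([1, 2], 4)
lst[0]=1 != 4: 0 + count([2], 4)
lst[0]=2 != 4: 0 + count([], 4)
= 0


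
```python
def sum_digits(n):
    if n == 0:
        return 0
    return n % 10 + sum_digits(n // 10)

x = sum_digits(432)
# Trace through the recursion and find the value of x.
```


sum_digits(432)
= 2 + sum_digits(43)
= 2 + 3 + sum_digits(4)
= 2 + 3 + 4 + sum_digits(0)
= 2 + 3 + 4 + 0
= 9


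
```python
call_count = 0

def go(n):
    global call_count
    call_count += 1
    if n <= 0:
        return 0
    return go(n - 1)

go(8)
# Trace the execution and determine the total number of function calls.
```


go(8) calls go(7) calls ... calls go(0)
Total calls: 8 + 1 (for base case) = 9


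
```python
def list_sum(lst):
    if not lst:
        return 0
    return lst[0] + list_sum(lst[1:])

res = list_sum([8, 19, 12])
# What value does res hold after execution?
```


list_sum([8, 19, 12])
= 8 + list_sum([19, 12])
= 8 + 19 + list_sum([12])
= 8 + 19 + 12 + list_sum([])
= 8 + 19 + 12 + 0
= 39


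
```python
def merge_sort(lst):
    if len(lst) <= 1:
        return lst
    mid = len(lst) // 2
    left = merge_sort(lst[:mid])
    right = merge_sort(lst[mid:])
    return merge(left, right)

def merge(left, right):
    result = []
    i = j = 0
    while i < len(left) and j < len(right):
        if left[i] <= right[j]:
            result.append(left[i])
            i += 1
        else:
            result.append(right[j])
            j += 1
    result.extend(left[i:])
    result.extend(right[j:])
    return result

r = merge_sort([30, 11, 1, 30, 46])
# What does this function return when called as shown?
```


merge_sort([30, 11, 1, 30, 46])
Split into [30, 11] and [1, 30, 46]
Left sorted: [11, 30]
Right sorted: [1, 30, 46]
Merge [11, 30] and [1, 30, 46]
= [1, 11, 30, 30, 46]


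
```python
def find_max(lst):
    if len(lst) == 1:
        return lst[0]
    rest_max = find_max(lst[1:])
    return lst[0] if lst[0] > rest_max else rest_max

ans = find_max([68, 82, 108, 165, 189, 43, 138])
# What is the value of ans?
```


find_max([68, 82, 108, 165, 189, 43, 138])
= compare 68 with find_max([82, 108, 165, 189, 43, 138])
= compare 82 with find_max([108, 165, 189, 43, 138])
= compare 108 with find_max([165, 189, 43, 138])
= compare 165 with find_max([189, 43, 138])
= compare 189 with find_max([43, 138])
= compare 43 with find_max([138])
Base: find_max([138]) = 138
compare 43 with 138: max = 138
compare 189 with 138: max = 189
compare 165 with 189: max = 189
compare 108 with 189: max = 189
compare 82 with 189: max = 189
compare 68 with 189: max = 189
= 189


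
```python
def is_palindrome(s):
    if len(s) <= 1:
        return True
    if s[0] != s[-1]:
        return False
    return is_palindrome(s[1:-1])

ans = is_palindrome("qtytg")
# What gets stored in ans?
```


is_palindrome("qtytg")
"qtytg": s[0]='q' != s[-1]='g' -> False
= False


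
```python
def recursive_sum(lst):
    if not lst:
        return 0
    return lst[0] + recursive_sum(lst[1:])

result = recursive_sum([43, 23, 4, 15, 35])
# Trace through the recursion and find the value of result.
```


recursive_sum([43, 23, 4, 15, 35])
= 43 + recursive_sum([23, 4, 15, 35])
= 43 + 23 + recursive_sum([4, 15, 35])
= 43 + 23 + 4 + recursive_sum([15, 35])
= 43 + 23 + 4 + 15 + recursive_sum([35])
= 43 + 23 + 4 + 15 + 35 + recursive_sum([])
= 43 + 23 + 4 + 15 + 35 + 0
= 120


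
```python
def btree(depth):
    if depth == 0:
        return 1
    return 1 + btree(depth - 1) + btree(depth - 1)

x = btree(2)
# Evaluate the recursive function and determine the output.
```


btree(2)
= 1 + btree(1) + btree(1)
= 1 + 2 * btree(1)
btree(k) = 2^(k+1) - 1
btree(0) = 1
btree(1) = 3
btree(2) = 7
btree(2) = 2^3 - 1 = 7


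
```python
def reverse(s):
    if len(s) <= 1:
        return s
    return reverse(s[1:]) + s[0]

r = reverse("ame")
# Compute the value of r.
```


reverse("ame")
= reverse("me") + "a"
= reverse("e") + "m" + "a"
= "e" + "m" + "a"
= "ema"


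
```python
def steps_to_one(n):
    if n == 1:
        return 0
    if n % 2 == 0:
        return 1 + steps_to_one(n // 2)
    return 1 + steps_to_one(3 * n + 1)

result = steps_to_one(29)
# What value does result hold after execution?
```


steps_to_one(29)
29 is odd -> 3*29+1 = 88 -> steps_to_one(88)
88 is even -> steps_to_one(44)
44 is even -> steps_to_one(22)
22 is even -> steps_to_one(11)
11 is odd -> 3*11+1 = 34 -> steps_to_one(34)
34 is even -> steps_to_one(17)
17 is odd -> 3*17+1 = 52 -> steps_to_one(52)
52 is even -> steps_to_one(26)
26 is even -> steps_to_one(13)
13 is odd -> 3*13+1 = 40 -> steps_to_one(40)
40 is even -> steps_to_one(20)
20 is even -> steps_to_one(10)
10 is even -> steps_to_one(5)
5 is odd -> 3*5+1 = 16 -> steps_to_one(16)
16 is even -> steps_to_one(8)
8 is even -> steps_to_one(4)
4 is even -> steps_to_one(2)
2 is even -> steps_to_one(1)
Reached 1 after 18 steps
= 18


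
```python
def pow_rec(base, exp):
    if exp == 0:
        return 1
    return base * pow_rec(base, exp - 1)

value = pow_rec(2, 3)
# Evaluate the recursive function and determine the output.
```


pow_rec(2, 3)
= 2 * pow_rec(2, 2)
= 2 * 2 * pow_rec(2, 1)
= 2 * 2 * 2 * pow_rec(2, 0)
= 2 * 2 * 2 * 1
= 8


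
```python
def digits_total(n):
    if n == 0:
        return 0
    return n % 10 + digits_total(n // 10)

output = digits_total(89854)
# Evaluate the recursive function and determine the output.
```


digits_total(89854)
= 4 + digits_total(8985)
= 4 + 5 + digits_total(898)
= 4 + 5 + 8 + digits_total(89)
= 4 + 5 + 8 + 9 + digits_total(8)
= 4 + 5 + 8 + 9 + 8 + digits_total(0)
= 4 + 5 + 8 + 9 + 8 + 0
= 34


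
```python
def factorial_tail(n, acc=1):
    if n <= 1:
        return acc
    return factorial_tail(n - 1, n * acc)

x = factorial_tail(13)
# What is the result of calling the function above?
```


factorial_tail(13, 1)
= factorial_tail(12, 13 * 1) = factorial_tail(12, 13)
= factorial_tail(11, 12 * 13) = factorial_tail(11, 156)
= factorial_tail(10, 11 * 156) = factorial_tail(10, 1716)
= factorial_tail(9, 10 * 1716) = factorial_tail(9, 17160)
= factorial_tail(8, 9 * 17160) = factorial_tail(8, 154440)
= factorial_tail(7, 8 * 154440) = factorial_tail(7, 1235520)
= factorial_tail(6, 7 * 1235520) = factorial_tail(6, 8648640)
= factorial_tail(5, 6 * 8648640) = factorial_tail(5, 51891840)
= factorial_tail(4, 5 * 51891840) = factorial_tail(4, 259459200)
= factorial_tail(3, 4 * 259459200) = factorial_tail(3, 1037836800)
= factorial_tail(2, 3 * 1037836800) = factorial_tail(2, 3113510400)
= factorial_tail(1, 2 * 3113510400) = factorial_tail(1, 6227020800)
n <= 1, return acc = 6227020800


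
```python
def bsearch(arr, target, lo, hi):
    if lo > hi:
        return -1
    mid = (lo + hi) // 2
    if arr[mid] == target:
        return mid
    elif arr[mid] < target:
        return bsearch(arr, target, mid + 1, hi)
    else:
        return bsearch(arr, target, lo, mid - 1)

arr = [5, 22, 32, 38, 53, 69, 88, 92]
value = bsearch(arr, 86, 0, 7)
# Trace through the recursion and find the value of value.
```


bsearch(arr, 86, 0, 7)
lo=0, hi=7, mid=3, arr[mid]=38
38 < 86, search right half
lo=4, hi=7, mid=5, arr[mid]=69
69 < 86, search right half
lo=6, hi=7, mid=6, arr[mid]=88
88 > 86, search left half
lo > hi, target not found, return -1
= -1


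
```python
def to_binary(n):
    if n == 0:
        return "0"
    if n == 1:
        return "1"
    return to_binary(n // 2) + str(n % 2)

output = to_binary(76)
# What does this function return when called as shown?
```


to_binary(76)
= to_binary(38) + "0"
= to_binary(19) + "0" + "0"
= to_binary(9) + "1" + "0" + "0"
= to_binary(4) + "1" + "1" + "0" + "0"
= to_binary(2) + "0" + "1" + "1" + "0" + "0"
= to_binary(1) + "0" + "0" + "1" + "1" + "0" + "0"
= "1" + "0" + "0" + "1" + "1" + "0" + "0"
= "1001100"


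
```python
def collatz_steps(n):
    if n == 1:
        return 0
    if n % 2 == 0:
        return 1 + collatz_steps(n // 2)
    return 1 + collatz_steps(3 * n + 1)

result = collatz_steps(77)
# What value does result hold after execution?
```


collatz_steps(77)
77 is odd -> 3*77+1 = 232 -> collatz_steps(232)
232 is even -> collatz_steps(116)
116 is even -> collatz_steps(58)
58 is even -> collatz_steps(29)
29 is odd -> 3*29+1 = 88 -> collatz_steps(88)
88 is even -> collatz_steps(44)
44 is even -> collatz_steps(22)
22 is even -> collatz_steps(11)
11 is odd -> 3*11+1 = 34 -> collatz_steps(34)
34 is even -> collatz_steps(17)
17 is odd -> 3*17+1 = 52 -> collatz_steps(52)
52 is even -> collatz_steps(26)
26 is even -> collatz_steps(13)
13 is odd -> 3*13+1 = 40 -> collatz_steps(40)
40 is even -> collatz_steps(20)
20 is even -> collatz_steps(10)
10 is even -> collatz_steps(5)
5 is odd -> 3*5+1 = 16 -> collatz_steps(16)
16 is even -> collatz_steps(8)
8 is even -> collatz_steps(4)
4 is even -> collatz_steps(2)
2 is even -> collatz_steps(1)
Reached 1 after 22 steps
= 22


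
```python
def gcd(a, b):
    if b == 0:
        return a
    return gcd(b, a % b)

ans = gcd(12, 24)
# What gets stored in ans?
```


gcd(12, 24)
= gcd(24, 12 % 24) = gcd(24, 12)
= gcd(12, 24 % 12) = gcd(12, 0)
b == 0, return a = 12


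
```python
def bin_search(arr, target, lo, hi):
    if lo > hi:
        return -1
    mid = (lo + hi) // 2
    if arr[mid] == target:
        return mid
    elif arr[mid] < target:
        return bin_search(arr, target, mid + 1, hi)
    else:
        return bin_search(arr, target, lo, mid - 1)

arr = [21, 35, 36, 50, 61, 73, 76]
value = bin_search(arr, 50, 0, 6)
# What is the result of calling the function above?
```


bin_search(arr, 50, 0, 6)
lo=0, hi=6, mid=3, arr[mid]=50
arr[3] == 50, found at index 3
= 3


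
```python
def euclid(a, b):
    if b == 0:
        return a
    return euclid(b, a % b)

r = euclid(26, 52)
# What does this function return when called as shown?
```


euclid(26, 52)
= euclid(52, 26 % 52) = euclid(52, 26)
= euclid(26, 52 % 26) = euclid(26, 0)
b == 0, return a = 26


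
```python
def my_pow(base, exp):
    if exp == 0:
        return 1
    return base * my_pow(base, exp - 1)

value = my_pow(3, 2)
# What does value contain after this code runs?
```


my_pow(3, 2)
= 3 * my_pow(3, 1)
= 3 * 3 * my_pow(3, 0)
= 3 * 3 * 1
= 9


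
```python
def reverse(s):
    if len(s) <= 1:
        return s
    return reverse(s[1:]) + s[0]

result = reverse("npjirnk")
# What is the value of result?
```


reverse("npjirnk")
= reverse("pjirnk") + "n"
= reverse("jirnk") + "p" + "n"
= reverse("irnk") + "j" + "p" + "n"
= reverse("rnk") + "i" + "j" + "p" + "n"
= reverse("nk") + "r" + "i" + "j" + "p" + "n"
= reverse("k") + "n" + "r" + "i" + "j" + "p" + "n"
= "k" + "n" + "r" + "i" + "j" + "p" + "n"
= "knrijpn"


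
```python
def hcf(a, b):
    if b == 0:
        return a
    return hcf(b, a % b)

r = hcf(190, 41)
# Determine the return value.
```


hcf(190, 41)
= hcf(41, 190 % 41) = hcf(41, 26)
= hcf(26, 41 % 26) = hcf(26, 15)
= hcf(15, 26 % 15) = hcf(15, 11)
= hcf(11, 15 % 11) = hcf(11, 4)
= hcf(4, 11 % 4) = hcf(4, 3)
= hcf(3, 4 % 3) = hcf(3, 1)
= hcf(1, 3 % 1) = hcf(1, 0)
b == 0, return a = 1


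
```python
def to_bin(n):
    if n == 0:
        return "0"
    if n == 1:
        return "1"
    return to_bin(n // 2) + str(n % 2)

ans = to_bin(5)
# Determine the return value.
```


to_bin(5)
= to_bin(2) + "1"
= to_bin(1) + "0" + "1"
= "1" + "0" + "1"
= "101"


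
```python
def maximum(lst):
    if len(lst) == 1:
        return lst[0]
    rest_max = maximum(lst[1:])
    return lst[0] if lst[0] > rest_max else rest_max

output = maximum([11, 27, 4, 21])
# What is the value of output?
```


maximum([11, 27, 4, 21])
= compare 11 with maximum([27, 4, 21])
= compare 27 with maximum([4, 21])
= compare 4 with maximum([21])
Base: maximum([21]) = 21
compare 4 with 21: max = 21
compare 27 with 21: max = 27
compare 11 with 27: max = 27
= 27


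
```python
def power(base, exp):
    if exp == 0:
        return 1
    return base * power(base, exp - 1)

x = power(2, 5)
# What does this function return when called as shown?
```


power(2, 5)
= 2 * power(2, 4)
= 2 * 2 * power(2, 3)
= 2 * 2 * 2 * power(2, 2)
= 2 * 2 * 2 * 2 * power(2, 1)
= 2 * 2 * 2 * 2 * 2 * power(2, 0)
= 2 * 2 * 2 * 2 * 2 * 1
= 32


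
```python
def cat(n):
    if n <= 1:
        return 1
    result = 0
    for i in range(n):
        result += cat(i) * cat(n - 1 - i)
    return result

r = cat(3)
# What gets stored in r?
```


cat(3)
= sum of cat(i) * cat(3-1-i) for i in 0..2
First compute sub-values bottom-up:
  cat(0) = 1, cat(1) = 1
  cat(2) = 1*1 + 1*1 = 2
Now cat(3):
  cat(0)*cat(2) = 1*2 = 2
  cat(1)*cat(1) = 1*1 = 1
  cat(2)*cat(0) = 2*1 = 2
= 2 + 1 + 2
= 5


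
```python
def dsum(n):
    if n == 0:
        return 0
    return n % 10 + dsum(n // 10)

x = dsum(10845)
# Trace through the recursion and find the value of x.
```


dsum(10845)
= 5 + dsum(1084)
= 5 + 4 + dsum(108)
= 5 + 4 + 8 + dsum(10)
= 5 + 4 + 8 + 0 + dsum(1)
= 5 + 4 + 8 + 0 + 1 + dsum(0)
= 5 + 4 + 8 + 0 + 1 + 0
= 18


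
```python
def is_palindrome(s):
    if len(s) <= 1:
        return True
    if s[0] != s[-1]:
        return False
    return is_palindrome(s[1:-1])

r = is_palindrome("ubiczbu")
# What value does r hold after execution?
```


is_palindrome("ubiczbu")
"ubiczbu": s[0]='u' == s[-1]='u' -> is_palindrome("biczb")
"biczb": s[0]='b' == s[-1]='b' -> is_palindrome("icz")
"icz": s[0]='i' != s[-1]='z' -> False
= False
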